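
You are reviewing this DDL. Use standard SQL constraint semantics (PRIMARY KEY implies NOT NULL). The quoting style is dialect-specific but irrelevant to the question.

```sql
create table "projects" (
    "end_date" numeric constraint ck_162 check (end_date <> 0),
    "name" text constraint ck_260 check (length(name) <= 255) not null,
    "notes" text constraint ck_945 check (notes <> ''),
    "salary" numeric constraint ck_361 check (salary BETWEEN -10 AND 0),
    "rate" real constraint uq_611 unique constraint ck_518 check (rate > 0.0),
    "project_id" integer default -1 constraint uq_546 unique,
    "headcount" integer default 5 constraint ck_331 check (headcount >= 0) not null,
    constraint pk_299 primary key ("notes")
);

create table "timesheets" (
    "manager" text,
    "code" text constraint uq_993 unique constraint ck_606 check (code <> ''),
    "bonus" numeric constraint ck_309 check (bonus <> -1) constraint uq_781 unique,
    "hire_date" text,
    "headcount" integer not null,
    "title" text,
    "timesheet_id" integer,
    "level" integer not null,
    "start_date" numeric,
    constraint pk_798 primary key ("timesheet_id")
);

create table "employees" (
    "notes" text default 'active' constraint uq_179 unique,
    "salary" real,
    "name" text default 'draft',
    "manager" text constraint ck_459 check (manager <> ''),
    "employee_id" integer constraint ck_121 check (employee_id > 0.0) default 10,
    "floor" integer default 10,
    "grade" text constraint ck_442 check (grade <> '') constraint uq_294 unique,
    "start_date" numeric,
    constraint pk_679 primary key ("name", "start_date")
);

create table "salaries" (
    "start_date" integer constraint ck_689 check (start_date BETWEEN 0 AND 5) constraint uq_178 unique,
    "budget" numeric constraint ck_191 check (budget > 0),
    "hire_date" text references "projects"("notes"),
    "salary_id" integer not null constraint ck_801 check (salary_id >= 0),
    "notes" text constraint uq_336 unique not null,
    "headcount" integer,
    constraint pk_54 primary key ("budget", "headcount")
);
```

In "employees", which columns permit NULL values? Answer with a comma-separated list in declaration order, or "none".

notes, salary, manager, employee_id, floor, grade

- notes: UNIQUE does not imply NOT NULL → nullable.
- salary: no NOT NULL constraint applies → nullable.
- name: part of the PRIMARY KEY, which implies NOT NULL → not nullable.
- manager: CHECK does not forbid NULL (a CHECK constraint passes when its expression is NULL) → nullable.
- employee_id: CHECK does not forbid NULL (a CHECK constraint passes when its expression is NULL) → nullable.
- floor: DEFAULT only fills an omitted column; an explicit NULL is still allowed → nullable.
- grade: CHECK does not forbid NULL (a CHECK constraint passes when its expression is NULL) → nullable.
- start_date: part of the PRIMARY KEY, which implies NOT NULL → not nullable.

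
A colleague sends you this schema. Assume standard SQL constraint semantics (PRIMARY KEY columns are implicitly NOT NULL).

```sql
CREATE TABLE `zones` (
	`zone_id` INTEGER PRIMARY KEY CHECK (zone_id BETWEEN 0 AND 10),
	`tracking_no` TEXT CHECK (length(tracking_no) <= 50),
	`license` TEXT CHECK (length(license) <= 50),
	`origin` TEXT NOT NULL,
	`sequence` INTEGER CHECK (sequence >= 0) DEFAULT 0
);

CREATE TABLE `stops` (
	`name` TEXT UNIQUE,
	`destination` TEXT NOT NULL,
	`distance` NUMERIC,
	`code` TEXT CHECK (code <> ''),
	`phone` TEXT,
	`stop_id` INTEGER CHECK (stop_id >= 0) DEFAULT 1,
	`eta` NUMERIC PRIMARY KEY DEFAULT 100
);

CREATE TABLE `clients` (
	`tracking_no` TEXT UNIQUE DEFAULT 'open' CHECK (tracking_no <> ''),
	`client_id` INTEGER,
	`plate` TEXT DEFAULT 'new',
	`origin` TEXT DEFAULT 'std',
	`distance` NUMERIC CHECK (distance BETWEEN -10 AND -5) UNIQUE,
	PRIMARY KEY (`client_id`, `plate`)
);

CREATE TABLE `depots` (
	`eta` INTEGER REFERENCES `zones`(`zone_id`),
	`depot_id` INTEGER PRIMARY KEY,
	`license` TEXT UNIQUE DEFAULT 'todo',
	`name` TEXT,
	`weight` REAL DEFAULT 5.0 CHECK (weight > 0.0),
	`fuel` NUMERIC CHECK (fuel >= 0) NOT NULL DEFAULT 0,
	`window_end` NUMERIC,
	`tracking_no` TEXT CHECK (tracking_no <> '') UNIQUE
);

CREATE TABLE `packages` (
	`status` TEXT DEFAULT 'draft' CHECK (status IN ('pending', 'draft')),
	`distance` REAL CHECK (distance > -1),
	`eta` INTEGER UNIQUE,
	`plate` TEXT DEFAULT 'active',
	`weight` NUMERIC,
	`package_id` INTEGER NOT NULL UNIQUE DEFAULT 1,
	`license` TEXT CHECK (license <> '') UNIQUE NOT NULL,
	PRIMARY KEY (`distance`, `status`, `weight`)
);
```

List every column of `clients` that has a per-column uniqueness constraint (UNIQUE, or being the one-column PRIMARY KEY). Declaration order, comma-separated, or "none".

tracking_no, distance

- tracking_no: declared UNIQUE → unique.
- client_id: part of a composite PRIMARY KEY — only the tuple is unique, not this column on its own.
- plate: part of a composite PRIMARY KEY — only the tuple is unique, not this column on its own.
- origin: no UNIQUE or single-column PK constraint.
- distance: declared UNIQUE → unique.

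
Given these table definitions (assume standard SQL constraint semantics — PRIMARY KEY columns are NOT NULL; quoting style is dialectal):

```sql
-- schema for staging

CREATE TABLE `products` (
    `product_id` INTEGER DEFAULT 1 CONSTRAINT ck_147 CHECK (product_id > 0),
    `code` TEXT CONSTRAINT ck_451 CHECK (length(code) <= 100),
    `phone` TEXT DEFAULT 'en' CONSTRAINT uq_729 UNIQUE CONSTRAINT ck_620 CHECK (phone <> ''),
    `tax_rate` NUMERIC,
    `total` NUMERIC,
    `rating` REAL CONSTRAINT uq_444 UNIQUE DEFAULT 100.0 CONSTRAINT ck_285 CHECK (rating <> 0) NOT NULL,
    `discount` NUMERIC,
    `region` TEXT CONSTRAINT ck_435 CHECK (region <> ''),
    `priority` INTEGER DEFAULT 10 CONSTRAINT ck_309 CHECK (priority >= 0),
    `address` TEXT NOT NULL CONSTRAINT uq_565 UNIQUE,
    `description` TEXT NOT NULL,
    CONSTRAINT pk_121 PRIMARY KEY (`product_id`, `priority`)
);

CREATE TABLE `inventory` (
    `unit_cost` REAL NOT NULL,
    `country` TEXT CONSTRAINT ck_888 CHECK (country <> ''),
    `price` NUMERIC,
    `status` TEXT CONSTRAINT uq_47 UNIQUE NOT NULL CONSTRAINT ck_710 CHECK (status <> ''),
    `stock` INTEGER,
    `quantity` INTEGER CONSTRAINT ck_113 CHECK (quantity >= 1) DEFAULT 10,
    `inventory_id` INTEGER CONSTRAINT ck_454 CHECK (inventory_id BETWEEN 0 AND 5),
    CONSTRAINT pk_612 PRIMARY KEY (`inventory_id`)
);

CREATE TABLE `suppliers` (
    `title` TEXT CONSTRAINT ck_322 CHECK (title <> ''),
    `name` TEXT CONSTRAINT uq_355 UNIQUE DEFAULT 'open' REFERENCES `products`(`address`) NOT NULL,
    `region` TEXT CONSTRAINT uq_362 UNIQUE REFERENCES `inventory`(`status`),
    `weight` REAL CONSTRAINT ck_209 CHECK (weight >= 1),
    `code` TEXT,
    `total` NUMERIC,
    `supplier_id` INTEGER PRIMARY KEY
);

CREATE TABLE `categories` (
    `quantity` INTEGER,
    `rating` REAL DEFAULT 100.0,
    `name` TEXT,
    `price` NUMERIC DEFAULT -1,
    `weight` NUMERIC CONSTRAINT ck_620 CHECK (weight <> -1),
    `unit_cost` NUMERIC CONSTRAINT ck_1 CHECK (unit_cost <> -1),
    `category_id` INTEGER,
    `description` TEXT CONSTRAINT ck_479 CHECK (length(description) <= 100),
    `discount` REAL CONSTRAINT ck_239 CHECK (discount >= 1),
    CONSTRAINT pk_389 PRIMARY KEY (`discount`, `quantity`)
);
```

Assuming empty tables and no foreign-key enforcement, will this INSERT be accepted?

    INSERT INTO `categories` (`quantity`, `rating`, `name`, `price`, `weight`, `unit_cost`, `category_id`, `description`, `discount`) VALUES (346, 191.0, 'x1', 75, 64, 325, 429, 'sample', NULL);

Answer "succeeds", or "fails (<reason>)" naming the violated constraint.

discount is explicitly set to NULL, but discount is part of the PRIMARY KEY (implied NOT NULL).

fails (NOT NULL on discount)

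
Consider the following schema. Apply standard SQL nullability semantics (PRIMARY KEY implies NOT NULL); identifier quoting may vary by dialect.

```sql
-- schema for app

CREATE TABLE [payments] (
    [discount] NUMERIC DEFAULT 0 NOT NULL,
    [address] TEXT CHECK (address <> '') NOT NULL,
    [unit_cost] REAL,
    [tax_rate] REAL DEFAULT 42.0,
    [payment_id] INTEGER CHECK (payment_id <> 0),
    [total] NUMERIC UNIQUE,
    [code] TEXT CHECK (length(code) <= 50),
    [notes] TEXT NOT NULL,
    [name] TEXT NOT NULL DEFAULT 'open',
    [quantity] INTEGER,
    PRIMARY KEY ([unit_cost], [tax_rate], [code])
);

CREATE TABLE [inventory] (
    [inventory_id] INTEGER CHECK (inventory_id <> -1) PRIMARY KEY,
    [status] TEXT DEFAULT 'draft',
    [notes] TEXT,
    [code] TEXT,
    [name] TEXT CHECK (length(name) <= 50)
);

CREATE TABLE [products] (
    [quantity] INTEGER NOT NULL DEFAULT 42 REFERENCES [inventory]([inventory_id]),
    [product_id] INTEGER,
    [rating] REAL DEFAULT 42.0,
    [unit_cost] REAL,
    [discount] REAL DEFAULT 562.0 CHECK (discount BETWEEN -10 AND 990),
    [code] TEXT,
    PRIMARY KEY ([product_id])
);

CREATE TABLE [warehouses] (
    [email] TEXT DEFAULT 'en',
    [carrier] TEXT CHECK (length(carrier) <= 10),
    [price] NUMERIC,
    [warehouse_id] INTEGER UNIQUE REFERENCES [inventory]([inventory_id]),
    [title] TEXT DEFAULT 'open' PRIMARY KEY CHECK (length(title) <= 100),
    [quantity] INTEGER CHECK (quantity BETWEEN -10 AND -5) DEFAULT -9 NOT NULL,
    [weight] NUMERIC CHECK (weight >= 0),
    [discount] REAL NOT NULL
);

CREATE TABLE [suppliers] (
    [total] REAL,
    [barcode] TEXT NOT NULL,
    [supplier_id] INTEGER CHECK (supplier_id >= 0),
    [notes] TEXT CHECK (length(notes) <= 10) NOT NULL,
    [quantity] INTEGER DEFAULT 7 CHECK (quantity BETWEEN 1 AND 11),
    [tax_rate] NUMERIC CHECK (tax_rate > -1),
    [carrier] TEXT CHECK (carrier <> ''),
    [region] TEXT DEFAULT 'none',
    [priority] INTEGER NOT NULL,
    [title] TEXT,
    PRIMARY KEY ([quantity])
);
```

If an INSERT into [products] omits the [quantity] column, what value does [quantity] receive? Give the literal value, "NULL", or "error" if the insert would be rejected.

quantity has an explicit DEFAULT 42.
When the column is omitted from an INSERT, that default is used.

42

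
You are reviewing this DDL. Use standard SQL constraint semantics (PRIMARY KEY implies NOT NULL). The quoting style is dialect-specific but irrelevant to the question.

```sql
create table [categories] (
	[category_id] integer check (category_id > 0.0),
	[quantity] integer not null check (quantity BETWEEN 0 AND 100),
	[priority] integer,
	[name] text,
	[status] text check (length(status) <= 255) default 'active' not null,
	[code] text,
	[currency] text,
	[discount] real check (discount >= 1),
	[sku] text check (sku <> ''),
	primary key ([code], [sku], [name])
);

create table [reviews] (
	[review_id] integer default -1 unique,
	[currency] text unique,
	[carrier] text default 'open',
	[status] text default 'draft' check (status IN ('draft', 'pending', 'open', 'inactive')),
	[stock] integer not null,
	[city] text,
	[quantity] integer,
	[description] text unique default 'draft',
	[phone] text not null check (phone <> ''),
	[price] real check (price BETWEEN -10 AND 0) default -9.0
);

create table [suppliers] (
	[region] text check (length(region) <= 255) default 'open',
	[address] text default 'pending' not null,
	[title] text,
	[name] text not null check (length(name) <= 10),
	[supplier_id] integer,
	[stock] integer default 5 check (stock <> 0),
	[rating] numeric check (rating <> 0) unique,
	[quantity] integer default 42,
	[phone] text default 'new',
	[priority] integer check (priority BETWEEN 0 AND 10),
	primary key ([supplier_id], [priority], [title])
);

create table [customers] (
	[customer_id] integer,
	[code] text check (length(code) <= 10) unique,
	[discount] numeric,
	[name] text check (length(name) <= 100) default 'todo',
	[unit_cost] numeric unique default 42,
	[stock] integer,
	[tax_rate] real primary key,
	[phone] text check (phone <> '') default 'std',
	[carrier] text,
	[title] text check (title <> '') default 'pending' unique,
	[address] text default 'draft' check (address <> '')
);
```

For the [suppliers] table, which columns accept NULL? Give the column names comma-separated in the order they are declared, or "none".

- region: CHECK does not forbid NULL (a CHECK constraint passes when its expression is NULL) → nullable.
- address: declared NOT NULL → not nullable.
- title: part of the PRIMARY KEY, which implies NOT NULL → not nullable.
- name: declared NOT NULL → not nullable.
- supplier_id: part of the PRIMARY KEY, which implies NOT NULL → not nullable.
- stock: CHECK does not forbid NULL (a CHECK constraint passes when its expression is NULL) → nullable.
- rating: CHECK does not forbid NULL (a CHECK constraint passes when its expression is NULL) → nullable.
- quantity: DEFAULT only fills an omitted column; an explicit NULL is still allowed → nullable.
- phone: DEFAULT only fills an omitted column; an explicit NULL is still allowed → nullable.
- priority: part of the PRIMARY KEY, which implies NOT NULL → not nullable.

region, stock, rating, quantity, phone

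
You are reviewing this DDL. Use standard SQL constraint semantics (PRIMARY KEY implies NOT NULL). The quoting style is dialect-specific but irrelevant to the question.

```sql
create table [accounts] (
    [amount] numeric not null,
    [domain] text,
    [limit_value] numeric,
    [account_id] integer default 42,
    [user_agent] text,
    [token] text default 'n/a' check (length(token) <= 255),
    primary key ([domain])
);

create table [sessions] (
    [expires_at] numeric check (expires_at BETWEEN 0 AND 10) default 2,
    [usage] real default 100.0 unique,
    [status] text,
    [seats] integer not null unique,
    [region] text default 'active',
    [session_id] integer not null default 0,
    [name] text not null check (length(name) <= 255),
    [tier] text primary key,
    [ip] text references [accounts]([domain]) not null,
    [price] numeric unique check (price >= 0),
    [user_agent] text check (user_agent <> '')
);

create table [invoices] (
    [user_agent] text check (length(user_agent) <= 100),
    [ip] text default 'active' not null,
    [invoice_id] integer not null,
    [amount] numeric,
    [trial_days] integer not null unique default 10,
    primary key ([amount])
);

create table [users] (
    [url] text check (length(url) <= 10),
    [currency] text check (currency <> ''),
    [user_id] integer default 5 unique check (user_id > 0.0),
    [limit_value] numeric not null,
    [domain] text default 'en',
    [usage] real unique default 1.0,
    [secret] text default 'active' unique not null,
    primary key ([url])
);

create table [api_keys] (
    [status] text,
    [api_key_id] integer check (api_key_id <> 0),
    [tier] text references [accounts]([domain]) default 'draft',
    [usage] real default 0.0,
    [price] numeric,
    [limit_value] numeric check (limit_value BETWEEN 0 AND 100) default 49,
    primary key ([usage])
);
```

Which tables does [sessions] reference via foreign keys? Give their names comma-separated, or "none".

- ip REFERENCES accounts(domain).

accounts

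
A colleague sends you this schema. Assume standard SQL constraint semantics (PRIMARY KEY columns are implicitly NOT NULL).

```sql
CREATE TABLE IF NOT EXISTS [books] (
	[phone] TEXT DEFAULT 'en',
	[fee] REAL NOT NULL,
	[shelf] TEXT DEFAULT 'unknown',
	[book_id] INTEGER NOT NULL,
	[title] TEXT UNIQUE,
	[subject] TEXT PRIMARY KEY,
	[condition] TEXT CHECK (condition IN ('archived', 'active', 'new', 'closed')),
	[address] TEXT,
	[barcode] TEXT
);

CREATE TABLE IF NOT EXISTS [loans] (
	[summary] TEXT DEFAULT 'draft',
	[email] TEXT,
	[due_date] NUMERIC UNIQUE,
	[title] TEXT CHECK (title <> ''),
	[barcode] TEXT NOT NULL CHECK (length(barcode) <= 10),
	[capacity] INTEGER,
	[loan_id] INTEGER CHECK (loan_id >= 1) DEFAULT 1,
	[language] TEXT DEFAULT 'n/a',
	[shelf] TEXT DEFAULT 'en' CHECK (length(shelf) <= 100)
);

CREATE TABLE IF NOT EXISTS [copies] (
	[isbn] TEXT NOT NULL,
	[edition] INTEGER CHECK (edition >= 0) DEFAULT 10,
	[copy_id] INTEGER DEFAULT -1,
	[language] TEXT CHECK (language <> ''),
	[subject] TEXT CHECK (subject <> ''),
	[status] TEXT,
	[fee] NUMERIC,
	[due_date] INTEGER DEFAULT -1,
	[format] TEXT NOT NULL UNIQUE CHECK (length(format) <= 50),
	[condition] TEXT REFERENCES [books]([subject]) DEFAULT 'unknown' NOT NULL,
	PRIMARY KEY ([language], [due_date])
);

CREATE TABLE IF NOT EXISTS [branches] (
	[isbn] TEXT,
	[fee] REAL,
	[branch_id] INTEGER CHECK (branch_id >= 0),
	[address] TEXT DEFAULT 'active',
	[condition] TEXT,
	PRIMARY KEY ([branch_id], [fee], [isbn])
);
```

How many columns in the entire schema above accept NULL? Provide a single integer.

books: 6 nullable (phone, shelf, title, condition, address, barcode — PK (subject) and explicit NOT NULL columns excluded).
loans: 8 nullable (summary, email, due_date, title, capacity, loan_id, language, shelf — PK none and explicit NOT NULL columns excluded).
copies: 5 nullable (edition, copy_id, subject, status, fee — PK (language, due_date) and explicit NOT NULL columns excluded).
branches: 2 nullable (address, condition — PK (branch_id, fee, isbn) and explicit NOT NULL columns excluded).
Total: 6 + 8 + 5 + 2 = 21.

21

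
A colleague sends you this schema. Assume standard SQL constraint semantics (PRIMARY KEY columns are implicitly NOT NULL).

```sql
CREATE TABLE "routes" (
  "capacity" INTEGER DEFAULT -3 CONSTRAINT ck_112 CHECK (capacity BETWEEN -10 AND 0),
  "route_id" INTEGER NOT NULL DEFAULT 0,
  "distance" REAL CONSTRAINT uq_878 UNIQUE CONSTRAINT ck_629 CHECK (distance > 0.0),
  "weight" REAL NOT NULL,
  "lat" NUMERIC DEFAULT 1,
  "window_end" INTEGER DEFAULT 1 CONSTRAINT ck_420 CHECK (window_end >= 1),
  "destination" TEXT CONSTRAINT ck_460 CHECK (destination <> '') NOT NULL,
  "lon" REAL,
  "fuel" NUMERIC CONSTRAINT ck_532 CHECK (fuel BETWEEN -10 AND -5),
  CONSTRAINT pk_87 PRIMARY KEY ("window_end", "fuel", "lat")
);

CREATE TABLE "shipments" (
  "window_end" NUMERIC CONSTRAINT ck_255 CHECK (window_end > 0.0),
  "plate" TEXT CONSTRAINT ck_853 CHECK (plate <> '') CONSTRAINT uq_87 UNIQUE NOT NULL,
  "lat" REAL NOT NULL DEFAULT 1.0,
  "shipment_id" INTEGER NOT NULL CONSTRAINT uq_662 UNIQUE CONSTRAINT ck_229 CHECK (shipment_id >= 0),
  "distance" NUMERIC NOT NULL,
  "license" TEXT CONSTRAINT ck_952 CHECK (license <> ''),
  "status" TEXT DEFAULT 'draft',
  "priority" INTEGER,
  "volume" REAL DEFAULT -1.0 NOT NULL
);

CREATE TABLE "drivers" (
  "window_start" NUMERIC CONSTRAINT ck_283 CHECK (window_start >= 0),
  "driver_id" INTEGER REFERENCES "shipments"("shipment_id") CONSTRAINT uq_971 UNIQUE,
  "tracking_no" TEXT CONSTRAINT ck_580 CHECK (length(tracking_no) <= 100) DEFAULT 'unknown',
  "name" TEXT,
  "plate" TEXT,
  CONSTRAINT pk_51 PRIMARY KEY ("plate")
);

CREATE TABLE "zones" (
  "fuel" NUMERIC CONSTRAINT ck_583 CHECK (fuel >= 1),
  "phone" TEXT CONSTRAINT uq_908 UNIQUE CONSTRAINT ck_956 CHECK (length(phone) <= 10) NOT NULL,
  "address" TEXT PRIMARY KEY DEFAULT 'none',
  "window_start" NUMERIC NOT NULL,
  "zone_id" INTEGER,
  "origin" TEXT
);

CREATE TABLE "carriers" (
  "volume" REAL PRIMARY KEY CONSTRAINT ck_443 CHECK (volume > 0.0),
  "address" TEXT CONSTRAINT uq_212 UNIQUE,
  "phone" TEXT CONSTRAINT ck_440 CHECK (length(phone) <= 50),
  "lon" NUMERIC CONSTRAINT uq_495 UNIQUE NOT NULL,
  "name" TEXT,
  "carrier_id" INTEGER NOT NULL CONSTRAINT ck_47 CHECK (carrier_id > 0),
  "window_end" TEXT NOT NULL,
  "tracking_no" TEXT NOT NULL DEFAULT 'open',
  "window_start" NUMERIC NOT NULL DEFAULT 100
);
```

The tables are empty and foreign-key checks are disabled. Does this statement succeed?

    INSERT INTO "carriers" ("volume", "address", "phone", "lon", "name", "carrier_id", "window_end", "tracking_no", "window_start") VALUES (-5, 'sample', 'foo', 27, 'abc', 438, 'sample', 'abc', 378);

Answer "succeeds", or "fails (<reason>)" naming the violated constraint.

fails (CHECK on volume)

The value -5 for volume violates CHECK (volume > 0.0).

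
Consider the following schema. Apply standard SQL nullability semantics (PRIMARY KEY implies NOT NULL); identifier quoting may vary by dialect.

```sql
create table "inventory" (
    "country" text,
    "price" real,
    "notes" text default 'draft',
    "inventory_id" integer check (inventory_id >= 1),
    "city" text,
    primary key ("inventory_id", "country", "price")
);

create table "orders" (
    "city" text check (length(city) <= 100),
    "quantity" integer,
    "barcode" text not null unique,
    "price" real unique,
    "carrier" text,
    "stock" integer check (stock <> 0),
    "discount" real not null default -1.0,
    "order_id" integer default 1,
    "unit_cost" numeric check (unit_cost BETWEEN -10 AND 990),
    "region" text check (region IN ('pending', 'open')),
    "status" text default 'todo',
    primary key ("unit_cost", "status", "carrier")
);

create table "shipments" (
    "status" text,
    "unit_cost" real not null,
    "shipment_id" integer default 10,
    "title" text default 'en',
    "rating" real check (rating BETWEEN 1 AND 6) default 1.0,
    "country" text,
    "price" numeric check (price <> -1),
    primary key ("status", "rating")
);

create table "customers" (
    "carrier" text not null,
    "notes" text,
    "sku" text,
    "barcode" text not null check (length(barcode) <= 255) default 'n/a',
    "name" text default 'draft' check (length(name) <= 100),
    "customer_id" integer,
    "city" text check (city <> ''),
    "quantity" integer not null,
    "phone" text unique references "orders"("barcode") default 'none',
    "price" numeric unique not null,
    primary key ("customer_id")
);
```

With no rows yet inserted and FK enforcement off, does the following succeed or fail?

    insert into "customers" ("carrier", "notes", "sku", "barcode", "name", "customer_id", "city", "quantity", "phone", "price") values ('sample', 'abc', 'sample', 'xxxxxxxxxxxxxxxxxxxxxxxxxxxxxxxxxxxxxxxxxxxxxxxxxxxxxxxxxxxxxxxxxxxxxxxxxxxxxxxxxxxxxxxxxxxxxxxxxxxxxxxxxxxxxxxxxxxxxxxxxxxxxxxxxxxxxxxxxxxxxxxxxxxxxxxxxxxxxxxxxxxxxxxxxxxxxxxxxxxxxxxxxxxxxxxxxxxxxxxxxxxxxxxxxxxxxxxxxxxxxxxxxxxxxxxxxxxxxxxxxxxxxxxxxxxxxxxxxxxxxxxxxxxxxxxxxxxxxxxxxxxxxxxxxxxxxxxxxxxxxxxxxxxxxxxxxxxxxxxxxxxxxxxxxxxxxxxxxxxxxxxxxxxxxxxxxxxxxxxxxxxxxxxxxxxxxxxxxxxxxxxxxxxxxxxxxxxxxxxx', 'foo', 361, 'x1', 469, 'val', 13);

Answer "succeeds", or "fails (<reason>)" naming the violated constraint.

The value 'xxxxxxxxxxxxxxxxxxxxxxxxxxxxxxxxxxxxxxxxxxxxxxxxxxxxxxxxxxxxxxxxxxxxxxxxxxxxxxxxxxxxxxxxxxxxxxxxxxxxxxxxxxxxxxxxxxxxxxxxxxxxxxxxxxxxxxxxxxxxxxxxxxxxxxxxxxxxxxxxxxxxxxxxxxxxxxxxxxxxxxxxxxxxxxxxxxxxxxxxxxxxxxxxxxxxxxxxxxxxxxxxxxxxxxxxxxxxxxxxxxxxxxxxxxxxxxxxxxxxxxxxxxxxxxxxxxxxxxxxxxxxxxxxxxxxxxxxxxxxxxxxxxxxxxxxxxxxxxxxxxxxxxxxxxxxxxxxxxxxxxxxxxxxxxxxxxxxxxxxxxxxxxxxxxxxxxxxxxxxxxxxxxxxxxxxxxxxxxxx' for barcode violates CHECK (length(barcode) <= 255).

fails (CHECK on barcode)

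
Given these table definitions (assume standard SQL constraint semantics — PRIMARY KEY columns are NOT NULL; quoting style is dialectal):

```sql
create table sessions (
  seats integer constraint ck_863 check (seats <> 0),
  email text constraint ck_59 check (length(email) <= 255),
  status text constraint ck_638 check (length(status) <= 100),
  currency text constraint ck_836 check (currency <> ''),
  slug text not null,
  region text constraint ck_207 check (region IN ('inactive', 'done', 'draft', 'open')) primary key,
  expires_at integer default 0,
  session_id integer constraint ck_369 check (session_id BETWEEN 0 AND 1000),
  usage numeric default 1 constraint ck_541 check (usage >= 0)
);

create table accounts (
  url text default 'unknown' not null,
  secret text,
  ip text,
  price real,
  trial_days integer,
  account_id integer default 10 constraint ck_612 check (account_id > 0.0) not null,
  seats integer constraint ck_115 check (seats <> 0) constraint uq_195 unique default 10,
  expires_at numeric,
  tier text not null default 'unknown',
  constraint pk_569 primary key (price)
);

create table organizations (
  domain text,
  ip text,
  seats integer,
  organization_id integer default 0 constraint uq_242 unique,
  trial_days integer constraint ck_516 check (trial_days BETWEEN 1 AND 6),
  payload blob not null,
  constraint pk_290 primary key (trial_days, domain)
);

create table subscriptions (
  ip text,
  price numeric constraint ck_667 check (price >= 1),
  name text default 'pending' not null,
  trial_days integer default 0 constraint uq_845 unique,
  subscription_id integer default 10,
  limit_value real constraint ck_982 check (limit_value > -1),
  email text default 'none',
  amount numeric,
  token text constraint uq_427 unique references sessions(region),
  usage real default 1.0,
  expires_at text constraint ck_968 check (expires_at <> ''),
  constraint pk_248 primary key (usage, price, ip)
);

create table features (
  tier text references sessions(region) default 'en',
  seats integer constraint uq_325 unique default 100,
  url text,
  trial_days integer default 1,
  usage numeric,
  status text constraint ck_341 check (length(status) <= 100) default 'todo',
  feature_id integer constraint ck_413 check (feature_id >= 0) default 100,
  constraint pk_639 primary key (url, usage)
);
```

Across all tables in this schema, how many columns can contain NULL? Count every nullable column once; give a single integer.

27

sessions: 7 nullable (seats, email, status, currency, expires_at, session_id, usage — PK (region) and explicit NOT NULL columns excluded).
accounts: 5 nullable (secret, ip, trial_days, seats, expires_at — PK (price) and explicit NOT NULL columns excluded).
organizations: 3 nullable (ip, seats, organization_id — PK (trial_days, domain) and explicit NOT NULL columns excluded).
subscriptions: 7 nullable (trial_days, subscription_id, limit_value, email, amount, token, expires_at — PK (usage, price, ip) and explicit NOT NULL columns excluded).
features: 5 nullable (tier, seats, trial_days, status, feature_id — PK (url, usage) and explicit NOT NULL columns excluded).
Total: 7 + 5 + 3 + 7 + 5 = 27.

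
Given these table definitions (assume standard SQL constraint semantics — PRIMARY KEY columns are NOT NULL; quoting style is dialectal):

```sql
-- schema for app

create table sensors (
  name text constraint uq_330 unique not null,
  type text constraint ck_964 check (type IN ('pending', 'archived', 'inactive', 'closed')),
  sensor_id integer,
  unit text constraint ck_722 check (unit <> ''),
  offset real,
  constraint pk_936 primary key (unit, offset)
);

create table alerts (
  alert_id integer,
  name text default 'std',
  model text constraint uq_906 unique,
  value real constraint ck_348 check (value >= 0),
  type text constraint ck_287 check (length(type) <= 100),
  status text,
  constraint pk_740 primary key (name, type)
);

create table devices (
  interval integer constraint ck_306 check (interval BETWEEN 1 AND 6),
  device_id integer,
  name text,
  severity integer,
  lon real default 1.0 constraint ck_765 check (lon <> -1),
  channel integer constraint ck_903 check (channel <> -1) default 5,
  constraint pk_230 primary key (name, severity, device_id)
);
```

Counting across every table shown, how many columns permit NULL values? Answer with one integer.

sensors: 2 nullable (type, sensor_id — PK (unit, offset) and explicit NOT NULL columns excluded).
alerts: 4 nullable (alert_id, model, value, status — PK (name, type) and explicit NOT NULL columns excluded).
devices: 3 nullable (interval, lon, channel — PK (name, severity, device_id) and explicit NOT NULL columns excluded).
Total: 2 + 4 + 3 = 9.

9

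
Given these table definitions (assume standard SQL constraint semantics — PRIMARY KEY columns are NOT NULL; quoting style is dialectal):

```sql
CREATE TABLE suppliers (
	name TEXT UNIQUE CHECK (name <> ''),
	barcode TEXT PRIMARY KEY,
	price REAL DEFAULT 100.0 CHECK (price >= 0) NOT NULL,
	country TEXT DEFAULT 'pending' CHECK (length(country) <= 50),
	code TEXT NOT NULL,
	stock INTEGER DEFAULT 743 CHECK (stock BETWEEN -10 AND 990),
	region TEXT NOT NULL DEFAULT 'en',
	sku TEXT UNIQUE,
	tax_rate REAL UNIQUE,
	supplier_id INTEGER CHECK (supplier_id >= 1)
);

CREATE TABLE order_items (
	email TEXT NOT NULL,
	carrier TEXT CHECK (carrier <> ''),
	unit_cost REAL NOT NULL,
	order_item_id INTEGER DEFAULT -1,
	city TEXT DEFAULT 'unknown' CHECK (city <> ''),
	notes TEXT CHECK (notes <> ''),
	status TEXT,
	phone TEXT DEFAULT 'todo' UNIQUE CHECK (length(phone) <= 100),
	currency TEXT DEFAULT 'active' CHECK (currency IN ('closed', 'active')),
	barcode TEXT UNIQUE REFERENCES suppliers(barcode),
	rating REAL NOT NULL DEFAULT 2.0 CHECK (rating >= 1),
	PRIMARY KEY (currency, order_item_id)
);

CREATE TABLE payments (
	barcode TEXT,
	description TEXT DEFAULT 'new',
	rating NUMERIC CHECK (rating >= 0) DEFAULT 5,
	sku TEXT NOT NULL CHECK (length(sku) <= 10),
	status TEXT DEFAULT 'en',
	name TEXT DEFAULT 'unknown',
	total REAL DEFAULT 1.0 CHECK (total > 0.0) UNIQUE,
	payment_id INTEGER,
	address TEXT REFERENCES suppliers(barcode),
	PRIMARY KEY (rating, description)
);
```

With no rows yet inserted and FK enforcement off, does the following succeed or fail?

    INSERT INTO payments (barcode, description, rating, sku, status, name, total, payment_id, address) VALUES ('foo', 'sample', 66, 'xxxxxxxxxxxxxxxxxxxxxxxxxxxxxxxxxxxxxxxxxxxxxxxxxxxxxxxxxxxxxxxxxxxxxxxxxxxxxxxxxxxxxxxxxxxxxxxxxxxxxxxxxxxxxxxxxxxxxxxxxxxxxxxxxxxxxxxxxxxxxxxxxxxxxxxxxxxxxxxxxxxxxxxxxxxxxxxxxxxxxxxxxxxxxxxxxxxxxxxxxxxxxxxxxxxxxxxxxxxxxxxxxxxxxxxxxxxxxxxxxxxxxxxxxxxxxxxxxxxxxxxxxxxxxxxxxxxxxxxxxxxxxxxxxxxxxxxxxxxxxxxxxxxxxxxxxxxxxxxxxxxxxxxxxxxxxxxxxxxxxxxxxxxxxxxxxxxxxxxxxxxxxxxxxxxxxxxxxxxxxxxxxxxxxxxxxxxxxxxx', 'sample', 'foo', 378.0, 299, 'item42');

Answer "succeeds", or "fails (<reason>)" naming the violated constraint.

The value 'xxxxxxxxxxxxxxxxxxxxxxxxxxxxxxxxxxxxxxxxxxxxxxxxxxxxxxxxxxxxxxxxxxxxxxxxxxxxxxxxxxxxxxxxxxxxxxxxxxxxxxxxxxxxxxxxxxxxxxxxxxxxxxxxxxxxxxxxxxxxxxxxxxxxxxxxxxxxxxxxxxxxxxxxxxxxxxxxxxxxxxxxxxxxxxxxxxxxxxxxxxxxxxxxxxxxxxxxxxxxxxxxxxxxxxxxxxxxxxxxxxxxxxxxxxxxxxxxxxxxxxxxxxxxxxxxxxxxxxxxxxxxxxxxxxxxxxxxxxxxxxxxxxxxxxxxxxxxxxxxxxxxxxxxxxxxxxxxxxxxxxxxxxxxxxxxxxxxxxxxxxxxxxxxxxxxxxxxxxxxxxxxxxxxxxxxxxxxxxxx' for sku violates CHECK (length(sku) <= 10).

fails (CHECK on sku)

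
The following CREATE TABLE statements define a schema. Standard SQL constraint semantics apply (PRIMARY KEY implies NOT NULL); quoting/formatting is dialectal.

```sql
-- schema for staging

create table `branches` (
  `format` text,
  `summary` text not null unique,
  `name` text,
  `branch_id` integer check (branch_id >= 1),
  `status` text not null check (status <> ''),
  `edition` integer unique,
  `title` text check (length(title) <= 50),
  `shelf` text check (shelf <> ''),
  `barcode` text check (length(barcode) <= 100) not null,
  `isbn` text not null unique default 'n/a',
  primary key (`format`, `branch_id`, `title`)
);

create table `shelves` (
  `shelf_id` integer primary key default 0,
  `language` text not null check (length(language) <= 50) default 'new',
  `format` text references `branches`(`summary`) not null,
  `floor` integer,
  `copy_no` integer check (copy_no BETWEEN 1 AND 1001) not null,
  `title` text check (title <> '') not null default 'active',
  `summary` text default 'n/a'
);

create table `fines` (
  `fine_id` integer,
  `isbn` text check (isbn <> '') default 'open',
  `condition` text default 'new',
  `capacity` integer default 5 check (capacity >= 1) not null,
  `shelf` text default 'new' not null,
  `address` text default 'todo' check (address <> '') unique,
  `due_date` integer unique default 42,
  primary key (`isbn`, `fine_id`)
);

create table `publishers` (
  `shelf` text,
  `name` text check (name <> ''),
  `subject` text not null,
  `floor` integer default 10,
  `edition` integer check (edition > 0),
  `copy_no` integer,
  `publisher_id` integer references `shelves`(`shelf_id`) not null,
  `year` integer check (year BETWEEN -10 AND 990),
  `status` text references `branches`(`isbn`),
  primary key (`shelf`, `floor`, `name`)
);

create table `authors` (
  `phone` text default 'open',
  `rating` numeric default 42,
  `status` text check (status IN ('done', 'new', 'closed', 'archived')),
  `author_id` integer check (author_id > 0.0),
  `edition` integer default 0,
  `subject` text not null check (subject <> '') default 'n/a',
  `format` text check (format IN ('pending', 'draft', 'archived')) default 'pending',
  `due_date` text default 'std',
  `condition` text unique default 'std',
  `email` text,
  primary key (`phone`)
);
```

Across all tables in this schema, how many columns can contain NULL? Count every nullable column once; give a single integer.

20

branches: 3 nullable (name, edition, shelf — PK (format, branch_id, title) and explicit NOT NULL columns excluded).
shelves: 2 nullable (floor, summary — PK (shelf_id) and explicit NOT NULL columns excluded).
fines: 3 nullable (condition, address, due_date — PK (isbn, fine_id) and explicit NOT NULL columns excluded).
publishers: 4 nullable (edition, copy_no, year, status — PK (shelf, floor, name) and explicit NOT NULL columns excluded).
authors: 8 nullable (rating, status, author_id, edition, format, due_date, condition, email — PK (phone) and explicit NOT NULL columns excluded).
Total: 3 + 2 + 3 + 4 + 8 = 20.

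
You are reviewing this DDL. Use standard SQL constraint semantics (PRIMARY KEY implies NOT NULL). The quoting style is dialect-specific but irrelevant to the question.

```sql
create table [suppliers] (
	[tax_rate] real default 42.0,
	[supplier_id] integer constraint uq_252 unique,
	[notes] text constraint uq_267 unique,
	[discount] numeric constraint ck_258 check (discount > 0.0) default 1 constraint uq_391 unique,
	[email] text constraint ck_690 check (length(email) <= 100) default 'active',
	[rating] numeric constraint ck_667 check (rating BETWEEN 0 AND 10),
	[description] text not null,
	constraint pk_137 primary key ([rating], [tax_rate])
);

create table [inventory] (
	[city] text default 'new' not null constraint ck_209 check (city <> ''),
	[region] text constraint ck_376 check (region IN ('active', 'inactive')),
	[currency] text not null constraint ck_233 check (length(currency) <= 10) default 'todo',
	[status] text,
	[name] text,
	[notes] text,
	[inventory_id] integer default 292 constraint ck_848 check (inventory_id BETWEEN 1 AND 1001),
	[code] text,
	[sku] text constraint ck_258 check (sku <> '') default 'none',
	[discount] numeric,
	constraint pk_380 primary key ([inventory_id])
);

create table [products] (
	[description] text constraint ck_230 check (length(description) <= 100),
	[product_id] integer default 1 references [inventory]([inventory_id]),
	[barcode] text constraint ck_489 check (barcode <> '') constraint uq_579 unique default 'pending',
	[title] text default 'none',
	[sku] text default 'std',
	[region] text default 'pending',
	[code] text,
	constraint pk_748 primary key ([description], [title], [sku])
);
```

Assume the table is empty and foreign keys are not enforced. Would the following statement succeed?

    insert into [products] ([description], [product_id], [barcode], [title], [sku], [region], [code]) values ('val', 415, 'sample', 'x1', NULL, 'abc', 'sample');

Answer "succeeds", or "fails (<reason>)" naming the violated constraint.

fails (NOT NULL on sku)

sku is explicitly set to NULL, but sku is part of the PRIMARY KEY (implied NOT NULL).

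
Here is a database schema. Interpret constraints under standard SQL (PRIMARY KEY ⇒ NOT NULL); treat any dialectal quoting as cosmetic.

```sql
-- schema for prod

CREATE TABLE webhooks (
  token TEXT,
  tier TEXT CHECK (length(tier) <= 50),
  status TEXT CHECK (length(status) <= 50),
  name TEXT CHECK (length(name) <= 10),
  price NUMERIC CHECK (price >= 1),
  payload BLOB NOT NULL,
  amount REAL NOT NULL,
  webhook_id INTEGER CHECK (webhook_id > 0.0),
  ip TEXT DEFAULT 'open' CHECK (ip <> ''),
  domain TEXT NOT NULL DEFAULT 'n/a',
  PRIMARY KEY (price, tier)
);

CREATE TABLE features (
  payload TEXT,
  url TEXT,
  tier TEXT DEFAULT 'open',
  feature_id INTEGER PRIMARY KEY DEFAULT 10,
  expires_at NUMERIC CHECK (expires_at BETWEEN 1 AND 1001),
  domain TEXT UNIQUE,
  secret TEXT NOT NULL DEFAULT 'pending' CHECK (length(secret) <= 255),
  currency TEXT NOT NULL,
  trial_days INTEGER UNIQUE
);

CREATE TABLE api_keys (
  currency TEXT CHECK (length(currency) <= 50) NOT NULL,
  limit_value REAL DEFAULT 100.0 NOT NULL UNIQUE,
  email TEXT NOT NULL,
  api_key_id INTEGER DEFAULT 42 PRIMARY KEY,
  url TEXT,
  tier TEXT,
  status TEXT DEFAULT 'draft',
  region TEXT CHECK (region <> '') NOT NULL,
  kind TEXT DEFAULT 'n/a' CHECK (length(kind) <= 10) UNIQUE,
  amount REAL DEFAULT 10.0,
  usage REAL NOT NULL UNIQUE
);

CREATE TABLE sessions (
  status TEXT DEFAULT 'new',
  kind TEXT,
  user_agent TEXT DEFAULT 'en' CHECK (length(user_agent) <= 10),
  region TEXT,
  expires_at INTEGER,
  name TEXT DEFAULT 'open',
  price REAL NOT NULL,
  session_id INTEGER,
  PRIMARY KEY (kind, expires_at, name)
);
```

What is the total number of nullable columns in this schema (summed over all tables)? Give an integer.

webhooks: 5 nullable (token, status, name, webhook_id, ip — PK (price, tier) and explicit NOT NULL columns excluded).
features: 6 nullable (payload, url, tier, expires_at, domain, trial_days — PK (feature_id) and explicit NOT NULL columns excluded).
api_keys: 5 nullable (url, tier, status, kind, amount — PK (api_key_id) and explicit NOT NULL columns excluded).
sessions: 4 nullable (status, user_agent, region, session_id — PK (kind, expires_at, name) and explicit NOT NULL columns excluded).
Total: 5 + 6 + 5 + 4 = 20.

20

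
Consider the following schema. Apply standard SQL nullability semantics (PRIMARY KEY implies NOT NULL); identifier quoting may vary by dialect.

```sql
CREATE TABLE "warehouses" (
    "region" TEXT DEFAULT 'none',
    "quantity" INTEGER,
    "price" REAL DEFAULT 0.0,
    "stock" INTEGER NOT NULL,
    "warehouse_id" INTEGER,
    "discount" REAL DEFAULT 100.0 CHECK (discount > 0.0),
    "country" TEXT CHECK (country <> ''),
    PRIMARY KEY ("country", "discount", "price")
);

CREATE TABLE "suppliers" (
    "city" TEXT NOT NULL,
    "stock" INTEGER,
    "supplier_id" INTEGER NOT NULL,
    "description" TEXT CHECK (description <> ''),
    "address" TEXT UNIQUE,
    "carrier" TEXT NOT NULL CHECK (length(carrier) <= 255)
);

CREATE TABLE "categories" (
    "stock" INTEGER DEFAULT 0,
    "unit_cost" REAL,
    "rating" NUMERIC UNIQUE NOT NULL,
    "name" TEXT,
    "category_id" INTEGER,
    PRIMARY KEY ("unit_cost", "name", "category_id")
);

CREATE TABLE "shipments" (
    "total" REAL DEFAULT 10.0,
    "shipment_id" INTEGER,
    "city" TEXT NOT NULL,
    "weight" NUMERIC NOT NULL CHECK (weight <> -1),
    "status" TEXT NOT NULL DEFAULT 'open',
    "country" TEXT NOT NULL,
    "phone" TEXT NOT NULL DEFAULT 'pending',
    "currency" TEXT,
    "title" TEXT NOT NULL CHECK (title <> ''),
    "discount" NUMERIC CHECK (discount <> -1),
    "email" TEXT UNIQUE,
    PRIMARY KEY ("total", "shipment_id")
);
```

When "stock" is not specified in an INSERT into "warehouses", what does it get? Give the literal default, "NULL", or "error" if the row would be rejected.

error

stock has no DEFAULT clause.
Omitting it would insert NULL, but it is declared NOT NULL, so the INSERT fails.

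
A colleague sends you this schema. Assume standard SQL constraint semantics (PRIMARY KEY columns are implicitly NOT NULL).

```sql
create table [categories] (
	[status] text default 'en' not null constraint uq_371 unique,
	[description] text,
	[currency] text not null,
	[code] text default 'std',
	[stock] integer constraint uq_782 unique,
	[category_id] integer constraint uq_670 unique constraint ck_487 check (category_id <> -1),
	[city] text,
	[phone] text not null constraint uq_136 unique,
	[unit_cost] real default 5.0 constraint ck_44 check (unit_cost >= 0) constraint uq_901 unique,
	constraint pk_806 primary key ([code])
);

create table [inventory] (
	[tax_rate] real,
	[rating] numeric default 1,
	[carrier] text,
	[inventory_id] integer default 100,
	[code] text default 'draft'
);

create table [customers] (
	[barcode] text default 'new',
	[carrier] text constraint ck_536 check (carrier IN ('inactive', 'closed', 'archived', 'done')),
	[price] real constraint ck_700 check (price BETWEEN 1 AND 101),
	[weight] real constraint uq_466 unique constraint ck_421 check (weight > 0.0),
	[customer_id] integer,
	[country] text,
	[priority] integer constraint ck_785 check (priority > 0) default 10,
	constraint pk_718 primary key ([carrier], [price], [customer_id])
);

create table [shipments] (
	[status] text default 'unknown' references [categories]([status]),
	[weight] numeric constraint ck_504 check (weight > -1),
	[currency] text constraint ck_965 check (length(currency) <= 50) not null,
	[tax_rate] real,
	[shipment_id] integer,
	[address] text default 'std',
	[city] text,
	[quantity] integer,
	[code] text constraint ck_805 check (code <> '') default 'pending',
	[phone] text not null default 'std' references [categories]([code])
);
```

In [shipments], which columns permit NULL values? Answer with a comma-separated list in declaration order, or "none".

- status: a foreign key column may be NULL unless separately constrained → nullable.
- weight: CHECK does not forbid NULL (a CHECK constraint passes when its expression is NULL) → nullable.
- currency: declared NOT NULL → not nullable.
- tax_rate: no NOT NULL constraint applies → nullable.
- shipment_id: no NOT NULL constraint applies → nullable.
- address: DEFAULT only fills an omitted column; an explicit NULL is still allowed → nullable.
- city: no NOT NULL constraint applies → nullable.
- quantity: no NOT NULL constraint applies → nullable.
- code: CHECK does not forbid NULL (a CHECK constraint passes when its expression is NULL) → nullable.
- phone: declared NOT NULL → not nullable.

status, weight, tax_rate, shipment_id, address, city, quantity, code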